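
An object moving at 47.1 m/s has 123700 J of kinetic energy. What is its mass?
m = 2·KE/v² = 2·123700/(47.1)² = 111.5 kg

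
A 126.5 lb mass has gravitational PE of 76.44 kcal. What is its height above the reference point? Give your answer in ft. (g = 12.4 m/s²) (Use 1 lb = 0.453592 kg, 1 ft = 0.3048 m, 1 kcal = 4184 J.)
Convert to SI: m = 57.3794 kg, PE = 319825 J
h = PE/(mg) = 319825/(57.3794·12.4) = 449.505 m = 1475 ft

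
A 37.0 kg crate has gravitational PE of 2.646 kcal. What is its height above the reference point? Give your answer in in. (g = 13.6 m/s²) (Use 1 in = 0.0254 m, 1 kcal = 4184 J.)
Convert to SI: m = 37.0 kg, PE = 11070.9 J
h = PE/(mg) = 11070.9/(37.0·13.6) = 22.0009 m = 866.2 in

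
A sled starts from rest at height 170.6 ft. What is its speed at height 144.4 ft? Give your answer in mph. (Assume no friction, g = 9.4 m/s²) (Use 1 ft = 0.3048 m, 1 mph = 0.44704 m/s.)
Convert to SI: h₁−h₂ = 7.98576 m
mgh₁ = mgh₂ + ½mv² ⇒ v = √(2g(h₁−h₂)) = √(2·9.4·7.98576) = 12.2528 m/s = 27.41 mph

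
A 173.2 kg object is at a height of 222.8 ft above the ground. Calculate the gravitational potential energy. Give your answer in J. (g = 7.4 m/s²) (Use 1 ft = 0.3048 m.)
Convert to SI: m = 173.2 kg, h = 67.9094 m
PE = mgh = (173.2)(7.4)(67.9094) = 87040 J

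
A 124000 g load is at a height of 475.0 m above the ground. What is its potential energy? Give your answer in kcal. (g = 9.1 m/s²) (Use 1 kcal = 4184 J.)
Convert to SI: m = 124.0 kg, h = 475.0 m
PE = mgh = (124.0)(9.1)(475.0) = 535990 J = 128.1 kcal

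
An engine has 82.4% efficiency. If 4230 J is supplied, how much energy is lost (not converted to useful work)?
W_lost = W_in(1 − η) = 4230·(1 − 0.824) = 744.5 J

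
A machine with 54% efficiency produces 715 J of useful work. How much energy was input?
W_in = W_out/η = 715/0.54 = 1324 J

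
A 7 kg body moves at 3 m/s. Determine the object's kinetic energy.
KE = ½mv² = ½(7)(3)² = 31.5 J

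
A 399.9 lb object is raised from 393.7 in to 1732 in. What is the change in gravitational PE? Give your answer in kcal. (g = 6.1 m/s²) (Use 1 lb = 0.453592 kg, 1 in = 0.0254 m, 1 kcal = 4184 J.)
Convert to SI: m = 181.391 kg, Δh = 33.9928 m
ΔPE = mgΔh = (181.391)(6.1)(33.9928) = 37612.6 J = 8.99 kcal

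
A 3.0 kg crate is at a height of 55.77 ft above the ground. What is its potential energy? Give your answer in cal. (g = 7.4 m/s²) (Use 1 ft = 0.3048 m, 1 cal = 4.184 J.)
Convert to SI: m = 3.0 kg, h = 16.9987 m
PE = mgh = (3.0)(7.4)(16.9987) = 377.371 J = 90.19 cal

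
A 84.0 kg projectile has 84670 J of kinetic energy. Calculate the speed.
v = √(2·KE/m) = √(2·84670/84.0) = 44.9 m/s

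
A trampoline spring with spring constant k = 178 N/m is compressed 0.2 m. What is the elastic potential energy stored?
PE = ½kx² = ½(178)(0.2)² = 3.56 J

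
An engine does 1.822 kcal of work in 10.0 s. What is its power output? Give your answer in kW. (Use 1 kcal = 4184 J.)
Convert to SI: W = 7623.25 J, t = 10.0 s
P = W/t = 7623.25/10.0 = 762.325 W = 0.7623 kW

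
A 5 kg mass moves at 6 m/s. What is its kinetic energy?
KE = ½mv² = ½(5)(6)² = 90.0 J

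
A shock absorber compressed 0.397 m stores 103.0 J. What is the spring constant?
k = 2·PE/x² = 2·103.0/(0.397)² = 1307 N/m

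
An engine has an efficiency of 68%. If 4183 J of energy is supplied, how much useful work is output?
W_out = η·W_in = 0.68·4183 = 2844.44 J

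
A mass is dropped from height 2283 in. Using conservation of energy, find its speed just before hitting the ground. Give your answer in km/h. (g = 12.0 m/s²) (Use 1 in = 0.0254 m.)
Convert to SI: h = 57.9882 m
mgh = ½mv² ⇒ v = √(2gh) = √(2·12.0·57.9882) = 37.3057 m/s = 134.3 km/h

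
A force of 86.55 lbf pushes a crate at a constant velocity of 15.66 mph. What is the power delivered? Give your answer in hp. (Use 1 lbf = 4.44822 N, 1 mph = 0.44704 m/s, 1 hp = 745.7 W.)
Convert to SI: F = 384.993 N, v = 7.00065 m/s
P = Fv = (384.993)(7.00065) = 2695.2 W = 3.614 hp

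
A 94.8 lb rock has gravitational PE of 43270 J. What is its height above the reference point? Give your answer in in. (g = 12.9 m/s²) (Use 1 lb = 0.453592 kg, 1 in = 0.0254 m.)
Convert to SI: m = 43.0005 kg, PE = 43270.0 J
h = PE/(mg) = 43270.0/(43.0005·12.9) = 78.0052 m = 3071 in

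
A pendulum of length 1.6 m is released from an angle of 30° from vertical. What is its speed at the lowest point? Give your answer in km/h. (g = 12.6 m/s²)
h = L(1 − cosθ) = 1.6(1 − cos30°) = 0.214359 m
v = √(2gh) = √(2·12.6·0.214359) = 2.32419 m/s = 8.367 km/h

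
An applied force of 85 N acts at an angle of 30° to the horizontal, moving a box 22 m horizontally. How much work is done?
W = F·d·cosθ = (85)(22)cos(30°) = 1619 J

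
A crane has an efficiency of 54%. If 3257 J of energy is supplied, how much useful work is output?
W_out = η·W_in = 0.54·3257 = 1758.78 J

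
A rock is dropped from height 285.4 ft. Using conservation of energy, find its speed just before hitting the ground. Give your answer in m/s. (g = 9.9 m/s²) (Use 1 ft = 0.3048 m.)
Convert to SI: h = 86.9899 m
mgh = ½mv² ⇒ v = √(2gh) = √(2·9.9·86.9899) = 41.5 m/s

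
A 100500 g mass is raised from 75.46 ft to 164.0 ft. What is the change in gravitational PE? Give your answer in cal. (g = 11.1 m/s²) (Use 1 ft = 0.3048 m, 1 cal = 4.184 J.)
Convert to SI: m = 100.5 kg, Δh = 26.987 m
ΔPE = mgΔh = (100.5)(11.1)(26.987) = 30105.3 J = 7195 cal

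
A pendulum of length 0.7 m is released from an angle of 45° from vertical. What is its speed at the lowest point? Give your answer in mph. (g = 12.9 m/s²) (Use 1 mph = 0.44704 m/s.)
h = L(1 − cosθ) = 0.7(1 − cos45°) = 0.205025 m
v = √(2gh) = √(2·12.9·0.205025) = 2.29992 m/s = 5.145 mph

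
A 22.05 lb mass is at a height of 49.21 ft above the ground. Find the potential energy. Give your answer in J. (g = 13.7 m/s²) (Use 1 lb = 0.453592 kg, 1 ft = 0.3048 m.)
Convert to SI: m = 10.0017 kg, h = 14.9992 m
PE = mgh = (10.0017)(13.7)(14.9992) = 2055 J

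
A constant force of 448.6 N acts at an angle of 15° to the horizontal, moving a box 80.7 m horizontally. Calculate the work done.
W = F·d·cosθ = (448.6)(80.7)cos(15°) = 34970 J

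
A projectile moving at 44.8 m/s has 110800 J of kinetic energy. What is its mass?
m = 2·KE/v² = 2·110800/(44.8)² = 110.4 kg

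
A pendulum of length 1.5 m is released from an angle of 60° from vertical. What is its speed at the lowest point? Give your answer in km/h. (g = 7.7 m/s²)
h = L(1 − cosθ) = 1.5(1 − cos60°) = 0.75 m
v = √(2gh) = √(2·7.7·0.75) = 3.39853 m/s = 12.23 km/h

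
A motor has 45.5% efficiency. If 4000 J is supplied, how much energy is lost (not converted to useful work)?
W_lost = W_in(1 − η) = 4000·(1 − 0.455) = 2180 J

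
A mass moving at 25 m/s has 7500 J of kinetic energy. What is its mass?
m = 2·KE/v² = 2·7500/(25)² = 24.0 kg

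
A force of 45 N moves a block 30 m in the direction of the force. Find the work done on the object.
W = F·d = (45)(30) = 1350 J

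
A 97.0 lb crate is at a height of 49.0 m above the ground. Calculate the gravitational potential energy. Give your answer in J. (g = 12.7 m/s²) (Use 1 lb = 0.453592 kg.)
Convert to SI: m = 43.9984 kg, h = 49.0 m
PE = mgh = (43.9984)(12.7)(49.0) = 27380 J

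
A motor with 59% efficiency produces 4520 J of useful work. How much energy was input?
W_in = W_out/η = 4520/0.59 = 7661 J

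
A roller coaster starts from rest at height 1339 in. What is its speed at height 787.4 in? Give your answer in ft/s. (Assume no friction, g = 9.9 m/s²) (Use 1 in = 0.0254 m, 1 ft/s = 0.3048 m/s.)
Convert to SI: h₁−h₂ = 14.0106 m
mgh₁ = mgh₂ + ½mv² ⇒ v = √(2g(h₁−h₂)) = √(2·9.9·14.0106) = 16.6556 m/s = 54.64 ft/s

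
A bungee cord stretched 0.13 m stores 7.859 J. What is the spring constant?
k = 2·PE/x² = 2·7.859/(0.13)² = 930.1 N/m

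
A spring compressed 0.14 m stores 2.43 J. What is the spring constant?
k = 2·PE/x² = 2·2.43/(0.14)² = 248.0 N/m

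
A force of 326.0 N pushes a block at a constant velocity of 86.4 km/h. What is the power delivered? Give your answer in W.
Convert to SI: F = 326.0 N, v = 24.0 m/s
P = Fv = (326.0)(24.0) = 7824 W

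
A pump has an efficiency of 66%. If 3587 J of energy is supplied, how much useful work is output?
W_out = η·W_in = 0.66·3587 = 2367.42 J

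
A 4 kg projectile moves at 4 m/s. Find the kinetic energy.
KE = ½mv² = ½(4)(4)² = 32.0 J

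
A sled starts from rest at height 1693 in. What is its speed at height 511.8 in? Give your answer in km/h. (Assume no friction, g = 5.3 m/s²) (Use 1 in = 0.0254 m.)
Convert to SI: h₁−h₂ = 30.0025 m
mgh₁ = mgh₂ + ½mv² ⇒ v = √(2g(h₁−h₂)) = √(2·5.3·30.0025) = 17.8333 m/s = 64.2 km/h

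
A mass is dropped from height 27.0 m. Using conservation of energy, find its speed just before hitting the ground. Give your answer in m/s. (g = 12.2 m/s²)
mgh = ½mv² ⇒ v = √(2gh) = √(2·12.2·27.0) = 25.67 m/s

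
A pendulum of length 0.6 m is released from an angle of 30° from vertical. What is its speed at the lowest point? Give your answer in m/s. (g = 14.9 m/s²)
h = L(1 − cosθ) = 0.6(1 − cos30°) = 0.0803848 m
v = √(2gh) = √(2·14.9·0.0803848) = 1.548 m/s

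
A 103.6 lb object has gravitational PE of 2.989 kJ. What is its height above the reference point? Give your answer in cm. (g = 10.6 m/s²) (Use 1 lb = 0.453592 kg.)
Convert to SI: m = 46.9921 kg, PE = 2989.0 J
h = PE/(mg) = 2989.0/(46.9921·10.6) = 6.0006 m = 600.1 cm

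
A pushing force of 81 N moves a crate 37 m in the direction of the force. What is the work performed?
W = F·d = (81)(37) = 2997 J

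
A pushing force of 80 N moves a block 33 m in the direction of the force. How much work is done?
W = F·d = (80)(33) = 2640 J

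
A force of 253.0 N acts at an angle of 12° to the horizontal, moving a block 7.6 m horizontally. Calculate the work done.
W = F·d·cosθ = (253.0)(7.6)cos(12°) = 1881 J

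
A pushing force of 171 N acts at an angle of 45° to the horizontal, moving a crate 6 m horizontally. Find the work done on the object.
W = F·d·cosθ = (171)(6)cos(45°) = 725.5 J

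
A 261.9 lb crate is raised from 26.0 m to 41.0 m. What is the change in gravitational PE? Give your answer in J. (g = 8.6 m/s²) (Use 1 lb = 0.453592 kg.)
Convert to SI: m = 118.796 kg, Δh = 15.0 m
ΔPE = mgΔh = (118.796)(8.6)(15.0) = 15320 J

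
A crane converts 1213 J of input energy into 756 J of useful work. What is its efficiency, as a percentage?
η = W_out/W_in = 756/1213 = 62.32%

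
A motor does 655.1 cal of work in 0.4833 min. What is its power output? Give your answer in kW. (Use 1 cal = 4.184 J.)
Convert to SI: W = 2740.94 J, t = 28.998 s
P = W/t = 2740.94/28.998 = 94.5216 W = 0.09452 kW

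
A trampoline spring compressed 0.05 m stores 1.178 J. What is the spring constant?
k = 2·PE/x² = 2·1.178/(0.05)² = 942.4 N/m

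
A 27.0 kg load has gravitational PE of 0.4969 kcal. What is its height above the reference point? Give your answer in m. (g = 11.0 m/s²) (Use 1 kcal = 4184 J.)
Convert to SI: m = 27.0 kg, PE = 2079.03 J
h = PE/(mg) = 2079.03/(27.0·11.0) = 7.0 m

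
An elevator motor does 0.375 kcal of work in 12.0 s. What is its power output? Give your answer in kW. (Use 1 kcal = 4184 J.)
Convert to SI: W = 1569.0 J, t = 12.0 s
P = W/t = 1569.0/12.0 = 130.75 W = 0.1308 kW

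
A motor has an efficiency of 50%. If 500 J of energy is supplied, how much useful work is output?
W_out = η·W_in = 0.5·500 = 250.0 J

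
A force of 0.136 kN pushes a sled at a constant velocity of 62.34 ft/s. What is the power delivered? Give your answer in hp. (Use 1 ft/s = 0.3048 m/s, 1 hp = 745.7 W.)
Convert to SI: F = 136.0 N, v = 19.0012 m/s
P = Fv = (136.0)(19.0012) = 2584.17 W = 3.465 hp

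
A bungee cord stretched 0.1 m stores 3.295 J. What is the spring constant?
k = 2·PE/x² = 2·3.295/(0.1)² = 659.0 N/m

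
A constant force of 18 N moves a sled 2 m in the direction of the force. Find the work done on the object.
W = F·d = (18)(2) = 36.0 J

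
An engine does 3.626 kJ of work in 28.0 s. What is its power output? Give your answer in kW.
Convert to SI: W = 3626.0 J, t = 28.0 s
P = W/t = 3626.0/28.0 = 129.5 W = 0.1295 kW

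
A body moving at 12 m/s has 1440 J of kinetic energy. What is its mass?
m = 2·KE/v² = 2·1440/(12)² = 20.0 kg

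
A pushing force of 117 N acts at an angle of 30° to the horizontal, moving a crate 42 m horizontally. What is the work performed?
W = F·d·cosθ = (117)(42)cos(30°) = 4256 J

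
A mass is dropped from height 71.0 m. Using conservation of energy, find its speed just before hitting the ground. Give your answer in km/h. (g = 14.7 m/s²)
mgh = ½mv² ⇒ v = √(2gh) = √(2·14.7·71.0) = 45.6881 m/s = 164.5 km/h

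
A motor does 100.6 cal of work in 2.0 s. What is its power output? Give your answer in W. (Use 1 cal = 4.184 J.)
Convert to SI: W = 420.91 J, t = 2.0 s
P = W/t = 420.91/2.0 = 210.5 W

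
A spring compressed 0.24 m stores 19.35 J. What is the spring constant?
k = 2·PE/x² = 2·19.35/(0.24)² = 671.9 N/m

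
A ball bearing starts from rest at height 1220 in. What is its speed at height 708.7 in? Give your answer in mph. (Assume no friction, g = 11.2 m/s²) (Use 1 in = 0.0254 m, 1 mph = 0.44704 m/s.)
Convert to SI: h₁−h₂ = 12.987 m
mgh₁ = mgh₂ + ½mv² ⇒ v = √(2g(h₁−h₂)) = √(2·11.2·12.987) = 17.0561 m/s = 38.15 mph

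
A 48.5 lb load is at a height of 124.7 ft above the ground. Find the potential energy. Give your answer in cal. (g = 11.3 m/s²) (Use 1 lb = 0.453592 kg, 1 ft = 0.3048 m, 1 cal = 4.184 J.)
Convert to SI: m = 21.9992 kg, h = 38.0086 m
PE = mgh = (21.9992)(11.3)(38.0086) = 9448.59 J = 2258 cal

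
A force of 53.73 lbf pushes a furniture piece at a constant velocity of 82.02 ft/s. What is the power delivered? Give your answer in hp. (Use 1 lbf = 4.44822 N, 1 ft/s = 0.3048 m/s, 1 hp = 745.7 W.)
Convert to SI: F = 239.003 N, v = 24.9997 m/s
P = Fv = (239.003)(24.9997) = 5975.0 W = 8.013 hp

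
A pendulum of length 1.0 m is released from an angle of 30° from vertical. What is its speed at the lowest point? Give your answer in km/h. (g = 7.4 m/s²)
h = L(1 − cosθ) = 1.0(1 − cos30°) = 0.133975 m
v = √(2gh) = √(2·7.4·0.133975) = 1.40813 m/s = 5.069 km/h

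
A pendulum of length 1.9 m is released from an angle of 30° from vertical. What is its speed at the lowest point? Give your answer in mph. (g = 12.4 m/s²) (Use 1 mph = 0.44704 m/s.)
h = L(1 − cosθ) = 1.9(1 − cos30°) = 0.254552 m
v = √(2gh) = √(2·12.4·0.254552) = 2.51255 m/s = 5.62 mph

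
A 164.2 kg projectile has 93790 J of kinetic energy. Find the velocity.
v = √(2·KE/m) = √(2·93790/164.2) = 33.8 m/s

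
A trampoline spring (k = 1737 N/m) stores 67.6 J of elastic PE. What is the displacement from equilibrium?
x = √(2·PE/k) = √(2·67.6/1737) = 0.279 m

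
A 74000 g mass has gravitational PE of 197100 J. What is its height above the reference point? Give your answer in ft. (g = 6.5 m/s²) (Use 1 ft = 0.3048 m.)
Convert to SI: m = 74.0 kg, PE = 197100 J
h = PE/(mg) = 197100/(74.0·6.5) = 409.771 m = 1344 ft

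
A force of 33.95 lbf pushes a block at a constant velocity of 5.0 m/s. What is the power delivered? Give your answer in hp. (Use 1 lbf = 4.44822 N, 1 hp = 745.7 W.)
Convert to SI: F = 151.017 N, v = 5.0 m/s
P = Fv = (151.017)(5.0) = 755.085 W = 1.013 hp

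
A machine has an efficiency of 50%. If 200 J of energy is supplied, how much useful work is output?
W_out = η·W_in = 0.5·200 = 100.0 J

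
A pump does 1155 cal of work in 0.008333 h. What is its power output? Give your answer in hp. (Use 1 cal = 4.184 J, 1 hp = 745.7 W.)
Convert to SI: W = 4832.52 J, t = 29.9988 s
P = W/t = 4832.52/29.9988 = 161.09 W = 0.216 hp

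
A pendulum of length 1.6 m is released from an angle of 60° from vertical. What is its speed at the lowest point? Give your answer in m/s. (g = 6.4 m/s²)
h = L(1 − cosθ) = 1.6(1 − cos60°) = 0.8 m
v = √(2gh) = √(2·6.4·0.8) = 3.2 m/s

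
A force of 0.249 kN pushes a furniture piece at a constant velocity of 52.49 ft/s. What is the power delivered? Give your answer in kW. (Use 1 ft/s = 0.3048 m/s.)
Convert to SI: F = 249.0 N, v = 15.999 m/s
P = Fv = (249.0)(15.999) = 3983.74 W = 3.984 kW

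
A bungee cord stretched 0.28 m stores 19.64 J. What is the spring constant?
k = 2·PE/x² = 2·19.64/(0.28)² = 501.0 N/m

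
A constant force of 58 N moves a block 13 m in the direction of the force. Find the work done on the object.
W = F·d = (58)(13) = 754.0 J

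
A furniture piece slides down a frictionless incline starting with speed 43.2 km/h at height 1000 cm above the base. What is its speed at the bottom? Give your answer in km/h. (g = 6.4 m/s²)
Convert to SI: v₀ = 12.0 m/s, h = 10.0 m
½mv₀² + mgh = ½mv² ⇒ v = √(v₀² + 2gh) = √(12.0² + 2·6.4·10.0) = 16.4924 m/s = 59.37 km/h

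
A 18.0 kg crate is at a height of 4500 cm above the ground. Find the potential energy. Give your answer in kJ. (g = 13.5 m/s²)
Convert to SI: m = 18.0 kg, h = 45.0 m
PE = mgh = (18.0)(13.5)(45.0) = 10935.0 J = 10.94 kJ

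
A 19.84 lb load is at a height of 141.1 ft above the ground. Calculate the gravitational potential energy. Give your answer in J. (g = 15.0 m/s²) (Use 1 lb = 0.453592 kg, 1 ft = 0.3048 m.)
Convert to SI: m = 8.99927 kg, h = 43.0073 m
PE = mgh = (8.99927)(15.0)(43.0073) = 5806 J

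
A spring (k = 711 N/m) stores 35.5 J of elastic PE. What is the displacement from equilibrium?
x = √(2·PE/k) = √(2·35.5/711) = 0.316 m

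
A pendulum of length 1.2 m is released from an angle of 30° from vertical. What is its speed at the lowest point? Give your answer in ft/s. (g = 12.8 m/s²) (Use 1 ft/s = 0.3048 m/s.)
h = L(1 − cosθ) = 1.2(1 − cos30°) = 0.16077 m
v = √(2gh) = √(2·12.8·0.16077) = 2.02872 m/s = 6.656 ft/s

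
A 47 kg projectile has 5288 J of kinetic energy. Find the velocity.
v = √(2·KE/m) = √(2·5288/47) = 15.0 m/s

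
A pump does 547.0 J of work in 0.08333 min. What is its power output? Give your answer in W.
Convert to SI: W = 547.0 J, t = 4.9998 s
P = W/t = 547.0/4.9998 = 109.4 W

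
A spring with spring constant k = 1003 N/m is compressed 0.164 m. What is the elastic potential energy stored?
PE = ½kx² = ½(1003)(0.164)² = 13.49 J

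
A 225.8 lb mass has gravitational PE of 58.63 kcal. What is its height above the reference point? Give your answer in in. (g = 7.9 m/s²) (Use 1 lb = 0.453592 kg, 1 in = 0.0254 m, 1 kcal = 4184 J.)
Convert to SI: m = 102.421 kg, PE = 245308 J
h = PE/(mg) = 245308/(102.421·7.9) = 303.176 m = 11940 in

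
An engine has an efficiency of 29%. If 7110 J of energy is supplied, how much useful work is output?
W_out = η·W_in = 0.29·7110 = 2061.9 J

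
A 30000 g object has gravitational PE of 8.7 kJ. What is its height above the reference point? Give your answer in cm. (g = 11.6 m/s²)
Convert to SI: m = 30.0 kg, PE = 8700.0 J
h = PE/(mg) = 8700.0/(30.0·11.6) = 25.0 m = 2500 cm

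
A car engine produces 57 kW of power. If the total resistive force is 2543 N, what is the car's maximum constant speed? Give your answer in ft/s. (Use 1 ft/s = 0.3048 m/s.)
P = Fv ⇒ v = P/F = 57000 W/2543.0 N = 22.4145 m/s = 73.54 ft/s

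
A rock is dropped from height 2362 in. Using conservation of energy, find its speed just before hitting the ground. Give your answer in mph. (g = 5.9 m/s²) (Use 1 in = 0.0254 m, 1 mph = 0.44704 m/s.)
Convert to SI: h = 59.9948 m
mgh = ½mv² ⇒ v = √(2gh) = √(2·5.9·59.9948) = 26.6071 m/s = 59.52 mph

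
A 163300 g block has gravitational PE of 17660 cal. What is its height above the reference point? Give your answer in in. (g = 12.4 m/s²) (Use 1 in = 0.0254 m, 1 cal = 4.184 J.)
Convert to SI: m = 163.3 kg, PE = 73889.4 J
h = PE/(mg) = 73889.4/(163.3·12.4) = 36.4901 m = 1437 in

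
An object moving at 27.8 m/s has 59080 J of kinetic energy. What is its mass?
m = 2·KE/v² = 2·59080/(27.8)² = 152.9 kg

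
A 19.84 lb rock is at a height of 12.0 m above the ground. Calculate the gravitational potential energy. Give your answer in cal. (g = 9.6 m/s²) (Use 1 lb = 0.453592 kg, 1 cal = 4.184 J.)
Convert to SI: m = 8.99927 kg, h = 12.0 m
PE = mgh = (8.99927)(9.6)(12.0) = 1036.72 J = 247.8 cal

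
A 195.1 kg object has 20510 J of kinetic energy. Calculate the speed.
v = √(2·KE/m) = √(2·20510/195.1) = 14.5 m/s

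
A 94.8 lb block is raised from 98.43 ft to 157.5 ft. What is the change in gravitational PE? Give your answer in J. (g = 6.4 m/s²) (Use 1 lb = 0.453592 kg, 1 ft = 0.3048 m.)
Convert to SI: m = 43.0005 kg, Δh = 18.0045 m
ΔPE = mgΔh = (43.0005)(6.4)(18.0045) = 4955 J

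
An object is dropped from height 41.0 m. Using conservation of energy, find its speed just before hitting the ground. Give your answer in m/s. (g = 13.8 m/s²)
mgh = ½mv² ⇒ v = √(2gh) = √(2·13.8·41.0) = 33.64 m/s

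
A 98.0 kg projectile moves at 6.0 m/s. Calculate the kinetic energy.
KE = ½mv² = ½(98.0)(6.0)² = 1764 J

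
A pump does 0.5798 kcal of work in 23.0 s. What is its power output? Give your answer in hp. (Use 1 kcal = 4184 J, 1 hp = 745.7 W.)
Convert to SI: W = 2425.88 J, t = 23.0 s
P = W/t = 2425.88/23.0 = 105.473 W = 0.1414 hp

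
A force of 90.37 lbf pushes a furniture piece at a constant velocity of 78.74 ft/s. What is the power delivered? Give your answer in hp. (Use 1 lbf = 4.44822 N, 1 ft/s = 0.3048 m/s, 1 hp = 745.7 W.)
Convert to SI: F = 401.986 N, v = 24.0 m/s
P = Fv = (401.986)(24.0) = 9647.64 W = 12.94 hp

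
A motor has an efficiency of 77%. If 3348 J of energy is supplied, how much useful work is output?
W_out = η·W_in = 0.77·3348 = 2577.96 J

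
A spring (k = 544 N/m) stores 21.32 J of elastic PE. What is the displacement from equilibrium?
x = √(2·PE/k) = √(2·21.32/544) = 0.28 m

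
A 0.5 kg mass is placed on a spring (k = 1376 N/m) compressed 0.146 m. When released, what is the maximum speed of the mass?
½kx² = ½mv² ⇒ v = x√(k/m) = (0.146)√(1376/0.5) = 7.659 m/s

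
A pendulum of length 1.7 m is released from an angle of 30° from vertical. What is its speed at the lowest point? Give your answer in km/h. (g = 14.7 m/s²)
h = L(1 − cosθ) = 1.7(1 − cos30°) = 0.227757 m
v = √(2gh) = √(2·14.7·0.227757) = 2.58767 m/s = 9.316 km/h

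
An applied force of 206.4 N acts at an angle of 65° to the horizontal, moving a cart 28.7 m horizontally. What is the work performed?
W = F·d·cosθ = (206.4)(28.7)cos(65°) = 2503 J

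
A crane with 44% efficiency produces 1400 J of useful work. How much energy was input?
W_in = W_out/η = 1400/0.44 = 3182 J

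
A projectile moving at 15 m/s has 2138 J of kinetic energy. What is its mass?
m = 2·KE/v² = 2·2138/(15)² = 19.0 kg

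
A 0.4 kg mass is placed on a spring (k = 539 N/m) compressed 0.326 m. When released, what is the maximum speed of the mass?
½kx² = ½mv² ⇒ v = x√(k/m) = (0.326)√(539/0.4) = 11.97 m/s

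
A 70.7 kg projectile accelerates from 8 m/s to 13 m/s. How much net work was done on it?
W = ΔKE = ½m(v₂² − v₁²) = ½(70.7)(13² − 8²) = 3711.75 J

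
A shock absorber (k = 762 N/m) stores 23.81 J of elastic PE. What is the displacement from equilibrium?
x = √(2·PE/k) = √(2·23.81/762) = 0.25 m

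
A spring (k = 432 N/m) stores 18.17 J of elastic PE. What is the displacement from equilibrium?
x = √(2·PE/k) = √(2·18.17/432) = 0.29 m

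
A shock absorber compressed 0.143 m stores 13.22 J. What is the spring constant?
k = 2·PE/x² = 2·13.22/(0.143)² = 1293 N/m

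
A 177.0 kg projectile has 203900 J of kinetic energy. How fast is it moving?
v = √(2·KE/m) = √(2·203900/177.0) = 48.0 m/s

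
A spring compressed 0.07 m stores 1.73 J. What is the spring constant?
k = 2·PE/x² = 2·1.73/(0.07)² = 706.1 N/m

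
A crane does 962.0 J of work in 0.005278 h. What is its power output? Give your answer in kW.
Convert to SI: W = 962.0 J, t = 19.0008 s
P = W/t = 962.0/19.0008 = 50.6294 W = 0.05063 kW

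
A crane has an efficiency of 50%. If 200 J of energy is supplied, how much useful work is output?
W_out = η·W_in = 0.5·200 = 100.0 J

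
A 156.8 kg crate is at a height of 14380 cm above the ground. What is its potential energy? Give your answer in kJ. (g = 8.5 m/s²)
Convert to SI: m = 156.8 kg, h = 143.8 m
PE = mgh = (156.8)(8.5)(143.8) = 191657 J = 191.7 kJ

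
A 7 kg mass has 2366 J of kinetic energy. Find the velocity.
v = √(2·KE/m) = √(2·2366/7) = 26.0 m/s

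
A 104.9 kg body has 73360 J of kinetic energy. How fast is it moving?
v = √(2·KE/m) = √(2·73360/104.9) = 37.4 m/s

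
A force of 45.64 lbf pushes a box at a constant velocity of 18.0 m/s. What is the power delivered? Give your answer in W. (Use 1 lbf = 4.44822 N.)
Convert to SI: F = 203.017 N, v = 18.0 m/s
P = Fv = (203.017)(18.0) = 3654 W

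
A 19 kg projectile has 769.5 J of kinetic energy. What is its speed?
v = √(2·KE/m) = √(2·769.5/19) = 9.0 m/s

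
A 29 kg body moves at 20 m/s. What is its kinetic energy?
KE = ½mv² = ½(29)(20)² = 5800.0 J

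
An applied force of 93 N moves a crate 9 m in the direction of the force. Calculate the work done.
W = F·d = (93)(9) = 837.0 J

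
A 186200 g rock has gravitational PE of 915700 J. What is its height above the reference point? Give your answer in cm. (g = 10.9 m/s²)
Convert to SI: m = 186.2 kg, PE = 915700 J
h = PE/(mg) = 915700/(186.2·10.9) = 451.177 m = 45120 cm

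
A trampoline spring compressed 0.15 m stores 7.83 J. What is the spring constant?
k = 2·PE/x² = 2·7.83/(0.15)² = 696.0 N/m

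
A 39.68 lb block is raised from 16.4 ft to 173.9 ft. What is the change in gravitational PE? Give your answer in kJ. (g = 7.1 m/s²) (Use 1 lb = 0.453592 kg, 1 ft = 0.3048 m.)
Convert to SI: m = 17.9985 kg, Δh = 48.006 m
ΔPE = mgΔh = (17.9985)(7.1)(48.006) = 6134.67 J = 6.135 kJ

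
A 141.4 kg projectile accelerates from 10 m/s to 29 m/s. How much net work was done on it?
W = ΔKE = ½m(v₂² − v₁²) = ½(141.4)(29² − 10²) = 52388.7 J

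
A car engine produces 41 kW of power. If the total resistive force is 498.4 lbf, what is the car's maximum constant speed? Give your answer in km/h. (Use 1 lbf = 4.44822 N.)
Convert to SI: F = 2216.99 N
P = Fv ⇒ v = P/F = 41000 W/2216.99 N = 18.4935 m/s = 66.58 km/h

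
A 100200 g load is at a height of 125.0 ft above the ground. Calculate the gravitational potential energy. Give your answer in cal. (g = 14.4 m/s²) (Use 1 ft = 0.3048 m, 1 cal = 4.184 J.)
Convert to SI: m = 100.2 kg, h = 38.1 m
PE = mgh = (100.2)(14.4)(38.1) = 54973.7 J = 13140 cal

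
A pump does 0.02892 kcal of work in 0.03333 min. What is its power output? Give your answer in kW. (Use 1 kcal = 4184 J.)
Convert to SI: W = 121.001 J, t = 1.9998 s
P = W/t = 121.001/1.9998 = 60.5067 W = 0.06051 kW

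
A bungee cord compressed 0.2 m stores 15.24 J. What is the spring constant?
k = 2·PE/x² = 2·15.24/(0.2)² = 762.0 N/m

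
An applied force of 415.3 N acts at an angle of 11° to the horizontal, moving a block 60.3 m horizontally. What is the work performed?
W = F·d·cosθ = (415.3)(60.3)cos(11°) = 24580 J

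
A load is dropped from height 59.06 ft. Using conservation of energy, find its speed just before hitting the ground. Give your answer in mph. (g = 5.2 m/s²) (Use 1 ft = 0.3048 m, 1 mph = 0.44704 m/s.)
Convert to SI: h = 18.0015 m
mgh = ½mv² ⇒ v = √(2gh) = √(2·5.2·18.0015) = 13.6827 m/s = 30.61 mph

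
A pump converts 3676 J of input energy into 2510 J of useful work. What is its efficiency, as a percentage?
η = W_out/W_in = 2510/3676 = 68.28%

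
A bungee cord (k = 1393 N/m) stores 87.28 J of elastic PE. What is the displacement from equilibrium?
x = √(2·PE/k) = √(2·87.28/1393) = 0.354 m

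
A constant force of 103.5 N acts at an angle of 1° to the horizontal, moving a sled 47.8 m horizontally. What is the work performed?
W = F·d·cosθ = (103.5)(47.8)cos(1°) = 4947 J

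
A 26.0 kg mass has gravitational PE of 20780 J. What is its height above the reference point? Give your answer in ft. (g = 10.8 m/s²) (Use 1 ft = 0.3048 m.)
h = PE/(mg) = 20780.0/(26.0·10.8) = 74.0028 m = 242.8 ft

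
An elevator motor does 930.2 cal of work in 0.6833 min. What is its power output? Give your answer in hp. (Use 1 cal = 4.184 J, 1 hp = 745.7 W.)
Convert to SI: W = 3891.96 J, t = 40.998 s
P = W/t = 3891.96/40.998 = 94.9304 W = 0.1273 hp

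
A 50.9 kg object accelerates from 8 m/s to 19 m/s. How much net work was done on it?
W = ΔKE = ½m(v₂² − v₁²) = ½(50.9)(19² − 8²) = 7558.65 J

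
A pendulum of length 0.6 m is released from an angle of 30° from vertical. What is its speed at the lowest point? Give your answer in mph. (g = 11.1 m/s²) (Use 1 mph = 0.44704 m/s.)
h = L(1 − cosθ) = 0.6(1 − cos30°) = 0.0803848 m
v = √(2gh) = √(2·11.1·0.0803848) = 1.33587 m/s = 2.988 mph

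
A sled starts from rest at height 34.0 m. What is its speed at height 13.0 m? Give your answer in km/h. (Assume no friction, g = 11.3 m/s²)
mgh₁ = mgh₂ + ½mv² ⇒ v = √(2g(h₁−h₂)) = √(2·11.3·21.0) = 21.7853 m/s = 78.43 km/h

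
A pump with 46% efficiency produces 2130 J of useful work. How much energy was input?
W_in = W_out/η = 2130/0.46 = 4630 J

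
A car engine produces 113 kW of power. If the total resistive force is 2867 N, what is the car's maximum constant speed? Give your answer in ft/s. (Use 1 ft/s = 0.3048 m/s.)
P = Fv ⇒ v = P/F = 113000 W/2867.0 N = 39.414 m/s = 129.3 ft/s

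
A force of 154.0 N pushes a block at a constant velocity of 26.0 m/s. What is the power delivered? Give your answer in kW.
P = Fv = (154.0)(26.0) = 4004.0 W = 4.004 kW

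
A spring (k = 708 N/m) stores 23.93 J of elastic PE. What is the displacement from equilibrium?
x = √(2·PE/k) = √(2·23.93/708) = 0.26 m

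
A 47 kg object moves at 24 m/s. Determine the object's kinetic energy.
KE = ½mv² = ½(47)(24)² = 13536.0 J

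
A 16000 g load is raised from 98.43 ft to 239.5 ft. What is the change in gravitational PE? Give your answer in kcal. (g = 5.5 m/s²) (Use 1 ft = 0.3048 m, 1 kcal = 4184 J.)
Convert to SI: m = 16.0 kg, Δh = 42.9981 m
ΔPE = mgΔh = (16.0)(5.5)(42.9981) = 3783.84 J = 0.9044 kcal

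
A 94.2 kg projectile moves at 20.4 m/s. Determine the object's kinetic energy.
KE = ½mv² = ½(94.2)(20.4)² = 19600 J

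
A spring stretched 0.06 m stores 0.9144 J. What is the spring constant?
k = 2·PE/x² = 2·0.9144/(0.06)² = 508.0 N/m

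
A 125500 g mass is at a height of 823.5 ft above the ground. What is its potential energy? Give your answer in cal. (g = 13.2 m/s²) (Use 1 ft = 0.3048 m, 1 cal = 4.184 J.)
Convert to SI: m = 125.5 kg, h = 251.003 m
PE = mgh = (125.5)(13.2)(251.003) = 415811 J = 99380 cal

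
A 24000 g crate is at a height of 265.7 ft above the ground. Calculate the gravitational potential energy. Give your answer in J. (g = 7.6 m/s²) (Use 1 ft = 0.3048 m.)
Convert to SI: m = 24.0 kg, h = 80.9854 m
PE = mgh = (24.0)(7.6)(80.9854) = 14770 J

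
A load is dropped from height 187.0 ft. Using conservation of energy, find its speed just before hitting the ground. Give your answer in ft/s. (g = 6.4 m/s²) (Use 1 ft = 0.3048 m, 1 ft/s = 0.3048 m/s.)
Convert to SI: h = 56.9976 m
mgh = ½mv² ⇒ v = √(2gh) = √(2·6.4·56.9976) = 27.0105 m/s = 88.62 ft/s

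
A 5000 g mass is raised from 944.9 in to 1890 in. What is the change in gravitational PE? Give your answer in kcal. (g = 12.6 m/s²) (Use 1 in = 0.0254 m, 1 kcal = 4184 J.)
Convert to SI: m = 5.0 kg, Δh = 24.0055 m
ΔPE = mgΔh = (5.0)(12.6)(24.0055) = 1512.35 J = 0.3615 kcal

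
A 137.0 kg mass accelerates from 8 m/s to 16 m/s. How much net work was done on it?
W = ΔKE = ½m(v₂² − v₁²) = ½(137.0)(16² − 8²) = 13152.0 J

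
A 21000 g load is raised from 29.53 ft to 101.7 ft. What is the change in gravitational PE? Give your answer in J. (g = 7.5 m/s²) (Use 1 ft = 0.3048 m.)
Convert to SI: m = 21.0 kg, Δh = 21.9974 m
ΔPE = mgΔh = (21.0)(7.5)(21.9974) = 3465 J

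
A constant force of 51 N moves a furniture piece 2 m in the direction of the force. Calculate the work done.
W = F·d = (51)(2) = 102.0 J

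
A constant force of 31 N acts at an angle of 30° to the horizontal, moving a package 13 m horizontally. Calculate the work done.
W = F·d·cosθ = (31)(13)cos(30°) = 349.0 J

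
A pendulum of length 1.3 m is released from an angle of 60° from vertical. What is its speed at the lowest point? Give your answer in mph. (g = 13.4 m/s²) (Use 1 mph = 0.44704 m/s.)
h = L(1 − cosθ) = 1.3(1 − cos60°) = 0.65 m
v = √(2gh) = √(2·13.4·0.65) = 4.17373 m/s = 9.336 mph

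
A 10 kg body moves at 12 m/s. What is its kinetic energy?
KE = ½mv² = ½(10)(12)² = 720.0 J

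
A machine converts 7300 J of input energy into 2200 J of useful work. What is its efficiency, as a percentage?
η = W_out/W_in = 2200/7300 = 30.14%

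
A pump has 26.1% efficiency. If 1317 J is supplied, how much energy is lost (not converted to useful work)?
W_lost = W_in(1 − η) = 1317·(1 − 0.261) = 973.3 J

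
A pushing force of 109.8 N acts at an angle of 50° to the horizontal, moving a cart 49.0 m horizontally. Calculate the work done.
W = F·d·cosθ = (109.8)(49.0)cos(50°) = 3458 J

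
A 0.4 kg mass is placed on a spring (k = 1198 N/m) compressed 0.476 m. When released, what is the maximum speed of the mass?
½kx² = ½mv² ⇒ v = x√(k/m) = (0.476)√(1198/0.4) = 26.05 m/s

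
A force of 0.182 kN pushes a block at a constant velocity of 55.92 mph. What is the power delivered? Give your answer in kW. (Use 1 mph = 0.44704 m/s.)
Convert to SI: F = 182.0 N, v = 24.9985 m/s
P = Fv = (182.0)(24.9985) = 4549.72 W = 4.55 kW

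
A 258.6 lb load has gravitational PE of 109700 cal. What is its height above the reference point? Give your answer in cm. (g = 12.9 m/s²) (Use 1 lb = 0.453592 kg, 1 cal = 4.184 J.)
Convert to SI: m = 117.299 kg, PE = 458985 J
h = PE/(mg) = 458985/(117.299·12.9) = 303.33 m = 30330 cm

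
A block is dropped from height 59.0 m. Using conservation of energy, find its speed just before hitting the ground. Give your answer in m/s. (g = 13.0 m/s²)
mgh = ½mv² ⇒ v = √(2gh) = √(2·13.0·59.0) = 39.17 m/s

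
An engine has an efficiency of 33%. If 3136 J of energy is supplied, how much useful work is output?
W_out = η·W_in = 0.33·3136 = 1034.88 J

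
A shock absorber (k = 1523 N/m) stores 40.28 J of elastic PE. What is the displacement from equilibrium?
x = √(2·PE/k) = √(2·40.28/1523) = 0.23 m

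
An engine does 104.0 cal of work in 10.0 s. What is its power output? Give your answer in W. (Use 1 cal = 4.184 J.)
Convert to SI: W = 435.136 J, t = 10.0 s
P = W/t = 435.136/10.0 = 43.51 W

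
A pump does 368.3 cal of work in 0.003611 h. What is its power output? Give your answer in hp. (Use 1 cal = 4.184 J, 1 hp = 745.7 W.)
Convert to SI: W = 1540.97 J, t = 12.9996 s
P = W/t = 1540.97/12.9996 = 118.54 W = 0.159 hp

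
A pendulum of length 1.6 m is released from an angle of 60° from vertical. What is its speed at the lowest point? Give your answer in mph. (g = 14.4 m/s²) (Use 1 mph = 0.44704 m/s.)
h = L(1 − cosθ) = 1.6(1 − cos60°) = 0.8 m
v = √(2gh) = √(2·14.4·0.8) = 4.8 m/s = 10.74 mph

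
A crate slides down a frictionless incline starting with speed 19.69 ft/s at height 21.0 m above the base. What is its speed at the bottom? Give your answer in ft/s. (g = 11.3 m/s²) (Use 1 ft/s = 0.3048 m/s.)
Convert to SI: v₀ = 6.00151 m/s, h = 21.0 m
½mv₀² + mgh = ½mv² ⇒ v = √(v₀² + 2gh) = √(6.00151² + 2·11.3·21.0) = 22.5969 m/s = 74.14 ft/s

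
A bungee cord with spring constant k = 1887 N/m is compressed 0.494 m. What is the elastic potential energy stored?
PE = ½kx² = ½(1887)(0.494)² = 230.2 J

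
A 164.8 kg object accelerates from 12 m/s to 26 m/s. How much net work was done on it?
W = ΔKE = ½m(v₂² − v₁²) = ½(164.8)(26² − 12²) = 43836.8 J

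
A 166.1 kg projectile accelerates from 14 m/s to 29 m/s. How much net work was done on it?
W = ΔKE = ½m(v₂² − v₁²) = ½(166.1)(29² − 14²) = 53567.25 J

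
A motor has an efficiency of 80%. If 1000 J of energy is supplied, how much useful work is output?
W_out = η·W_in = 0.8·1000 = 800.0 J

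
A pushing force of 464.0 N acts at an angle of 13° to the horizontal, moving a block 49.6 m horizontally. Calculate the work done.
W = F·d·cosθ = (464.0)(49.6)cos(13°) = 22420 J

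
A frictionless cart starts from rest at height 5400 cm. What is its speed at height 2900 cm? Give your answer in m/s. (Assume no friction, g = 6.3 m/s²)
Convert to SI: h₁−h₂ = 25.0 m
mgh₁ = mgh₂ + ½mv² ⇒ v = √(2g(h₁−h₂)) = √(2·6.3·25.0) = 17.75 m/s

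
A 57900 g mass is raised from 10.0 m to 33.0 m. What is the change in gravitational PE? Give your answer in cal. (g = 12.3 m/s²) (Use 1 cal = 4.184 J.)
Convert to SI: m = 57.9 kg, Δh = 23.0 m
ΔPE = mgΔh = (57.9)(12.3)(23.0) = 16379.9 J = 3915 cal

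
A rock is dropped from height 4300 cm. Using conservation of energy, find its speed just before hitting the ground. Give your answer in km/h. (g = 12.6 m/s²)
Convert to SI: h = 43.0 m
mgh = ½mv² ⇒ v = √(2gh) = √(2·12.6·43.0) = 32.9181 m/s = 118.5 km/h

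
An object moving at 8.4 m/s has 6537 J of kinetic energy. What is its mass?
m = 2·KE/v² = 2·6537/(8.4)² = 185.3 kg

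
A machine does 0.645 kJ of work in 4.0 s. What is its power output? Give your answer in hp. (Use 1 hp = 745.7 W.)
Convert to SI: W = 645.0 J, t = 4.0 s
P = W/t = 645.0/4.0 = 161.25 W = 0.2162 hp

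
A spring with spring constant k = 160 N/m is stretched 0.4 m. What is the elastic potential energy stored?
PE = ½kx² = ½(160)(0.4)² = 12.8 J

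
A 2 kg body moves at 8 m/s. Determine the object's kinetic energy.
KE = ½mv² = ½(2)(8)² = 64.0 J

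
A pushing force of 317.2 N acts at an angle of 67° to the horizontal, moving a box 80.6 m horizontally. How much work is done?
W = F·d·cosθ = (317.2)(80.6)cos(67°) = 9990 J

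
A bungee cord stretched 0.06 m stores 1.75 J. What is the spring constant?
k = 2·PE/x² = 2·1.75/(0.06)² = 972.2 N/m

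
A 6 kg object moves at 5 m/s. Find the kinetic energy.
KE = ½mv² = ½(6)(5)² = 75.0 J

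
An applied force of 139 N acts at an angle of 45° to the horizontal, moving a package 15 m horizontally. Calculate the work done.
W = F·d·cosθ = (139)(15)cos(45°) = 1474 J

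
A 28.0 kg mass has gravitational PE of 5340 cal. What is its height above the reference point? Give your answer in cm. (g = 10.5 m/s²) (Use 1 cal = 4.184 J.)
Convert to SI: m = 28.0 kg, PE = 22342.6 J
h = PE/(mg) = 22342.6/(28.0·10.5) = 75.9951 m = 7600 cm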